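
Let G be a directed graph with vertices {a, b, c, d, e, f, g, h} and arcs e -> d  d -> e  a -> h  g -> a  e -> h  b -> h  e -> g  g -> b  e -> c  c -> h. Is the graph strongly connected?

There is no directed path from g to d, so the graph is not strongly connected.

No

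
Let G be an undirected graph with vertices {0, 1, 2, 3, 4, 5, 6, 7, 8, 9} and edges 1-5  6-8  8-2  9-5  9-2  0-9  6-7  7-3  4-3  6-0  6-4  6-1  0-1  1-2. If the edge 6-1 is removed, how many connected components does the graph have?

6 and 1 are still connected via 6-0-1, so the component count stays at 1.

1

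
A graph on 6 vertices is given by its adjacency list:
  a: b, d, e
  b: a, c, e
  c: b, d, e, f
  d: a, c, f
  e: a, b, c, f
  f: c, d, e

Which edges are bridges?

The edges on the cycle e-c-f-d-a-b-e are not bridges since each lies on that cycle.
Every edge lies on some cycle, so there are no bridges.

none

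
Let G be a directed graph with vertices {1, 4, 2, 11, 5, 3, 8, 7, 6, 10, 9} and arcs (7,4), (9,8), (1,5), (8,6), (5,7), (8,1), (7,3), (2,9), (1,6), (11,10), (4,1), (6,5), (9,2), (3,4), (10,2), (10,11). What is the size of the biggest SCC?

{1, 3, 4, 5, 6, 7} are all mutually reachable — one SCC of size 6.
{2, 9} are all mutually reachable — one SCC of size 2.
{10, 11} are all mutually reachable — one SCC of size 2.
{8} is an SCC by itself.
The largest has 6 vertices.

6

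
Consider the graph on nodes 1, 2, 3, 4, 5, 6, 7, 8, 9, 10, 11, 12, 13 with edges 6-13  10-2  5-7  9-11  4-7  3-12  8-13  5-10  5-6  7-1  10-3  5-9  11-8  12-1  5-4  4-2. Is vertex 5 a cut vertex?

Yes

Deleting 5 raises the number of components from 1 to 2, so 5 is a cut vertex.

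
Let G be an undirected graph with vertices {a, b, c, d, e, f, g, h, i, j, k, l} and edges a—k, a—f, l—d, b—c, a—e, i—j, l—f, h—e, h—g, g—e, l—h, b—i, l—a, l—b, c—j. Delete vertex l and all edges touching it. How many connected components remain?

With l gone, the remaining components are: {d}; {b, c, i, j}; {a, e, f, g, h, k}.
That is 3 components.

3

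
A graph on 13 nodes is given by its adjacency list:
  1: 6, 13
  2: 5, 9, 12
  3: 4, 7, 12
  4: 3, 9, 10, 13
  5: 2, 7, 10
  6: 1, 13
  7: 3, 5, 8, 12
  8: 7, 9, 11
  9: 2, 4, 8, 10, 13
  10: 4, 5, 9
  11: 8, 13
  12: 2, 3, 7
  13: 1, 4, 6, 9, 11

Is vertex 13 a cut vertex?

Deleting 13 raises the number of components from 1 to 2, so 13 is a cut vertex.

Yes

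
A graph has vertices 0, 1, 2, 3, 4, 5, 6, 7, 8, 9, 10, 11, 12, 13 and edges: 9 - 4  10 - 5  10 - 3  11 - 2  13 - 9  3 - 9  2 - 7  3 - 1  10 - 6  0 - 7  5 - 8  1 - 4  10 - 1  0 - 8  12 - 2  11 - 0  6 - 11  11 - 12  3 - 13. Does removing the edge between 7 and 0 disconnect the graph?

No

After removing 7 - 0, the path 7-2-11-0 still connects them, so the edge is not a bridge.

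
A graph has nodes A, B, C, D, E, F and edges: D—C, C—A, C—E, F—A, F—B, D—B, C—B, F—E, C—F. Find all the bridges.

none

The edges on the cycle C-F-E-C are not bridges since each lies on that cycle.
Every edge lies on some cycle, so there are no bridges.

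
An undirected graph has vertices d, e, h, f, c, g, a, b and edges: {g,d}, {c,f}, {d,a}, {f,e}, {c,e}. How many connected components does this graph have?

4

b is isolated — a component by itself.
h is isolated — a component by itself.
Starting from a we can reach a, d, g. That is one component of size 3.
Starting from c we can reach c, e, f. That is one component of size 3.
Total: 4 components.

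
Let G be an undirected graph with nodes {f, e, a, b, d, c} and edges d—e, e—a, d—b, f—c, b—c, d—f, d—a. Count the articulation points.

1

Removing d increases the component count from 1 to 2, so d is a cut vertex.
By contrast removing f leaves 1 component; it is not a cut vertex. No other vertex is a cut vertex either.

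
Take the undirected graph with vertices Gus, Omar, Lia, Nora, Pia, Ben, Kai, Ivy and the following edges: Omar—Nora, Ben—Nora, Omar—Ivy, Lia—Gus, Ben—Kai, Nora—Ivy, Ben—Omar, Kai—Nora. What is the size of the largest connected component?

Pia is isolated — a component by itself.
Starting from Gus we can reach Gus, Lia. That is one component of size 2.
Starting from Ben we can reach Ben, Ivy, Kai, Nora, Omar. That is one component of size 5.
The largest has 5 vertices.

5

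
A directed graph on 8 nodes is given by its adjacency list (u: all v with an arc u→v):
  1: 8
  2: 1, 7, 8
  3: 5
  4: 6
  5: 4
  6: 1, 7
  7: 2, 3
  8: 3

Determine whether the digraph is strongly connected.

From 4 we can reach every vertex (1, 2, 3, 4, 5, 6, 7, 8), and every vertex can reach 4 (1, 2, 3, 4, 5, 6, 7, 8). So the whole graph is one strongly connected component.

Yes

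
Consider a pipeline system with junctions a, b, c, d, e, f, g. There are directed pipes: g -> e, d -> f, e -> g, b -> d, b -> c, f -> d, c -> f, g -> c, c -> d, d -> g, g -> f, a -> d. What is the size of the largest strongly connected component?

5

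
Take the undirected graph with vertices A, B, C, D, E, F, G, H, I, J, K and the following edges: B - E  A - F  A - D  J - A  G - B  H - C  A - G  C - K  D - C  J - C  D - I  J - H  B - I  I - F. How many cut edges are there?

2

The edges on the cycle J-A-D-C-H-J are not bridges since each lies on that cycle.
But removing K - C disconnects K from C; removing B - E disconnects B from E — these are bridges.
That makes 2 bridges.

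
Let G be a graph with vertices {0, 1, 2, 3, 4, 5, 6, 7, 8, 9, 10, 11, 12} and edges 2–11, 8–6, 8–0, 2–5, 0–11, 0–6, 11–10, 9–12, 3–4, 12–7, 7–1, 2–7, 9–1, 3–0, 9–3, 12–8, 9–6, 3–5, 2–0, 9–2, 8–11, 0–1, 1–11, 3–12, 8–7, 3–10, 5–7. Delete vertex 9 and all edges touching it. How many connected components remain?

1

With 9 gone, the remaining components are: {0, 1, 2, 3, 4, 5, 6, 7, 8, 10, 11, 12}.
That is 1 component.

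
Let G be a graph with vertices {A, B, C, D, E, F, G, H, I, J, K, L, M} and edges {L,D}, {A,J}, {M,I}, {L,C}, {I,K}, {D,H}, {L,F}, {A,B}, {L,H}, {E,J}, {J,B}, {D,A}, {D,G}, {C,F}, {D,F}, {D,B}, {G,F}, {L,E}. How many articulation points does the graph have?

1

Removing I increases the component count from 2 to 3, so I is a cut vertex.
By contrast removing D leaves 2 components; it is not a cut vertex. No other vertex is a cut vertex either.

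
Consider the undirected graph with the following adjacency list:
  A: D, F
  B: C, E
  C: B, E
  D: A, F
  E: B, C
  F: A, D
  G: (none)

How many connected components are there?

G is isolated — a component by itself.
Starting from B we can reach B, C, E. That is one component of size 3.
Starting from A we can reach A, D, F. That is one component of size 3.
Total: 3 components.

3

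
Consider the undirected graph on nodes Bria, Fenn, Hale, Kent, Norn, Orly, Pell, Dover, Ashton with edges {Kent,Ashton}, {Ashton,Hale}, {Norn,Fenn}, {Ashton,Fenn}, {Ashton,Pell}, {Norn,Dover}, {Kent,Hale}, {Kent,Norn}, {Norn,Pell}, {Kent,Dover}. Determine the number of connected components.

Orly is isolated — a component by itself.
Bria is isolated — a component by itself.
Starting from Fenn we can reach Fenn, Hale, Kent, Norn, Pell, Dover, Ashton. That is one component of size 7.
Total: 3 components.

3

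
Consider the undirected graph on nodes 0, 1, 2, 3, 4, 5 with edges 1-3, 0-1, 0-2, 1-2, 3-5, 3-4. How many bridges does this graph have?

3

The edges on the cycle 0-1-2-0 are not bridges since each lies on that cycle.
But removing 3-4 disconnects 3 from 4; removing 1-3 disconnects 1 from 3; removing 3-5 disconnects 3 from 5 — these are bridges.
That makes 3 bridges.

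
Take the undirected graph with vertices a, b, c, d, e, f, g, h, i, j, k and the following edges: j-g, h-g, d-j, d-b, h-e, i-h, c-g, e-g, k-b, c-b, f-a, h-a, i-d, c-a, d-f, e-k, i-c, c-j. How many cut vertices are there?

0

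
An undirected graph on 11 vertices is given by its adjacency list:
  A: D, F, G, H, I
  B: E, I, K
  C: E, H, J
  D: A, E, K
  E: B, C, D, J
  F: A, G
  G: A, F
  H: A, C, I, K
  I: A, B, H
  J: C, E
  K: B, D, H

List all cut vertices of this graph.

A

Removing A increases the component count from 1 to 2, so A is a cut vertex.
By contrast removing G leaves 1 component; it is not a cut vertex. No other vertex is a cut vertex either.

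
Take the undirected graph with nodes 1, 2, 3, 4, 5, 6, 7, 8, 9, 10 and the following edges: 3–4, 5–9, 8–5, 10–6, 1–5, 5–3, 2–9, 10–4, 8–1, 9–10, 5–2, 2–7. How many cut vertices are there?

Removing 2 increases the component count from 1 to 2, so 2 is a cut vertex.
Removing 5 increases the component count from 1 to 2, so 5 is a cut vertex.
Removing 10 increases the component count from 1 to 2, so 10 is a cut vertex.
By contrast removing 9 leaves 1 component; it is not a cut vertex. No other vertex is a cut vertex either.

3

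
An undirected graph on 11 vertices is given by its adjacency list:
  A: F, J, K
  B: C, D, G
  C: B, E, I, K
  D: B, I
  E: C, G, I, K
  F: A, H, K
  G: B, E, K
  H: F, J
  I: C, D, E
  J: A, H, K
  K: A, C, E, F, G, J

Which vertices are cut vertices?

K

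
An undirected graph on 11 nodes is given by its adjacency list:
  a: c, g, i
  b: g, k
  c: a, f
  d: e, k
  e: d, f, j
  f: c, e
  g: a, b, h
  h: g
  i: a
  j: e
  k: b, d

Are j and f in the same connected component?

Yes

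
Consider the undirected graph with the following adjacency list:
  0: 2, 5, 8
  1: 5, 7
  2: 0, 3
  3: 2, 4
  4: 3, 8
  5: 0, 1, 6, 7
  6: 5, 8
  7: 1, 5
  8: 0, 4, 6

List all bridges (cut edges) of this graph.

The edges on the cycle 5-1-7-5 are not bridges since each lies on that cycle.
Every edge lies on some cycle, so there are no bridges.

none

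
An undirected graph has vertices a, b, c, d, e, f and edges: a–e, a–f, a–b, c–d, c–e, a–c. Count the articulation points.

2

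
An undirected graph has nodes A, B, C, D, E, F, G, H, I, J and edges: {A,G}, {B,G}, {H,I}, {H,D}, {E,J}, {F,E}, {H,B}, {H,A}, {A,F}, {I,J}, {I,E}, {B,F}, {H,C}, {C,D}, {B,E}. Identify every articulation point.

H

Removing H increases the component count from 1 to 2, so H is a cut vertex.
By contrast removing B leaves 1 component; it is not a cut vertex. No other vertex is a cut vertex either.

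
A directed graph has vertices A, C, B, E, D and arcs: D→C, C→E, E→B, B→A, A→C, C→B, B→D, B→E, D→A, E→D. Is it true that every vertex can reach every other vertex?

Yes

From C we can reach every vertex (A, B, C, D, E), and every vertex can reach C (A, B, C, D, E). So the whole graph is one strongly connected component.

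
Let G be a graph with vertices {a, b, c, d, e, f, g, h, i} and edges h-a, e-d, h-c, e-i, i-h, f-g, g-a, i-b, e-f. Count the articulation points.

Removing e increases the component count from 1 to 2, so e is a cut vertex.
Removing h increases the component count from 1 to 2, so h is a cut vertex.
Removing i increases the component count from 1 to 2, so i is a cut vertex.
By contrast removing c leaves 1 component; it is not a cut vertex. No other vertex is a cut vertex either.

3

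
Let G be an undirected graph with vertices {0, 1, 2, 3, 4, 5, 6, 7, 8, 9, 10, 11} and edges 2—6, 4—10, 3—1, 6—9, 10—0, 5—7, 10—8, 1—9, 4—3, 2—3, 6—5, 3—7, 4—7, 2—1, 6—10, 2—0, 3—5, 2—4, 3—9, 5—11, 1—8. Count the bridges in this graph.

The edges on the cycle 2-4-10-0-2 are not bridges since each lies on that cycle.
But removing 11—5 disconnects 11 from 5 — this is a bridge.

1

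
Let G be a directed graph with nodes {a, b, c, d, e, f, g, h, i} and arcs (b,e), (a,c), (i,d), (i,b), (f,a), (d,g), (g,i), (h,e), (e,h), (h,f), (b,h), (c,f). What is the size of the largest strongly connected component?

3

{a, c, f} are all mutually reachable — one SCC of size 3.
{d, g, i} are all mutually reachable — one SCC of size 3.
{e, h} are all mutually reachable — one SCC of size 2.
{b} is an SCC by itself.
The largest has 3 vertices.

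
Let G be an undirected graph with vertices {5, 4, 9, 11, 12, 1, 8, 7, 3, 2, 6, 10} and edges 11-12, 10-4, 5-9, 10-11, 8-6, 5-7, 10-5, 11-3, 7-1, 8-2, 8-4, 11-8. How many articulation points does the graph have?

Removing 5 increases the component count from 1 to 3, so 5 is a cut vertex.
Removing 7 increases the component count from 1 to 2, so 7 is a cut vertex.
Removing 8 increases the component count from 1 to 3, so 8 is a cut vertex.
Likewise 10, 11 are cut vertices.
By contrast removing 4 leaves 1 component; it is not a cut vertex. No other vertex is a cut vertex either.

5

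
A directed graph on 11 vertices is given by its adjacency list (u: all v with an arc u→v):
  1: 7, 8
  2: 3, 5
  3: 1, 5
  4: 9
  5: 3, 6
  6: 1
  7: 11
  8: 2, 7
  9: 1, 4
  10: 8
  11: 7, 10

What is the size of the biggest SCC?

9

{1, 2, 3, 5, 6, 7, 8, 10, 11} are all mutually reachable — one SCC of size 9.
{4, 9} are all mutually reachable — one SCC of size 2.
The largest has 9 vertices.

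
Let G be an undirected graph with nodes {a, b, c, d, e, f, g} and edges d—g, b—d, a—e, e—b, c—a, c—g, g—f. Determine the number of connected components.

1

Starting from a we can reach a, b, c, d, e, f, g. That is one component of size 7.
Total: 1 component.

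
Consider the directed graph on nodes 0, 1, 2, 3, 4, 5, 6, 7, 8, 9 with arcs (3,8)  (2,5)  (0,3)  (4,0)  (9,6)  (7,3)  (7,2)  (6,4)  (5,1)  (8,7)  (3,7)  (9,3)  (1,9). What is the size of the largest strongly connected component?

{0, 1, 2, 3, 4, 5, 6, 7, 8, 9} are all mutually reachable — one SCC of size 10.
The largest has 10 vertices.

10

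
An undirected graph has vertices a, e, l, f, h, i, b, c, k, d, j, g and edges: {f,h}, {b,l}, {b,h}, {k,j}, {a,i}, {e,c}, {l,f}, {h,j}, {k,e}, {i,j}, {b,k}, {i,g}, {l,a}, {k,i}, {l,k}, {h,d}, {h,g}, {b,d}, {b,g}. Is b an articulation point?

Deleting b leaves 1 component (was 1) (its neighbors d, g, h, k, l remain connected to each other), so b is not a cut vertex.

No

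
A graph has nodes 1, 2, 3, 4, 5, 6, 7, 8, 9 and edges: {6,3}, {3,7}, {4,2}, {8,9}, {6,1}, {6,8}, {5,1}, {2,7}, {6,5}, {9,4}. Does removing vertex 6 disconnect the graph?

Deleting 6 raises the number of components from 1 to 2, so 6 is a cut vertex.

Yes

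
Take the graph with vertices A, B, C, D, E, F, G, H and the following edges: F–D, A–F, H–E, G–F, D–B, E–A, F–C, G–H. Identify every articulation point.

Removing D increases the component count from 1 to 2, so D is a cut vertex.
Removing F increases the component count from 1 to 3, so F is a cut vertex.
By contrast removing G leaves 1 component; it is not a cut vertex. No other vertex is a cut vertex either.

D, F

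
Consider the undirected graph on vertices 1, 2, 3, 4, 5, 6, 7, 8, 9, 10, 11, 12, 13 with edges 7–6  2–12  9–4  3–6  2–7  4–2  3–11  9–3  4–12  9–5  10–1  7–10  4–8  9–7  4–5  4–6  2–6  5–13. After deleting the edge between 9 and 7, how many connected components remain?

1

9 and 7 are still connected via 9-4-2-7, so the component count stays at 1.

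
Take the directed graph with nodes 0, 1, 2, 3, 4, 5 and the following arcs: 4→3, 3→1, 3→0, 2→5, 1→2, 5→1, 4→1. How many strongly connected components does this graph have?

{1, 2, 5} are all mutually reachable — one SCC of size 3.
{0} is an SCC by itself.
{4} is an SCC by itself.
{3} is an SCC by itself.
That gives 4 strongly connected components.

4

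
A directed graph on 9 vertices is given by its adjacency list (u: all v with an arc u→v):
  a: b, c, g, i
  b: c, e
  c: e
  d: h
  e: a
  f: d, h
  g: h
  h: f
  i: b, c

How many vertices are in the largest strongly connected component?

5

{a, b, c, e, i} are all mutually reachable — one SCC of size 5.
{d, f, h} are all mutually reachable — one SCC of size 3.
{g} is an SCC by itself.
The largest has 5 vertices.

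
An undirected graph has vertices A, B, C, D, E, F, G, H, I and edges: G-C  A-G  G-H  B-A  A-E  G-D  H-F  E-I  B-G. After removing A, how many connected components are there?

2

With A gone, the remaining components are: {E, I}; {B, C, D, F, G, H}.
That is 2 components.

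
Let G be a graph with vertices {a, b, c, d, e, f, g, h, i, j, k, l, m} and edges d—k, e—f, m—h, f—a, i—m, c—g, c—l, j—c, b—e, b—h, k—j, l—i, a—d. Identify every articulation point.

Removing c increases the component count from 1 to 2, so c is a cut vertex.
By contrast removing a leaves 1 component; it is not a cut vertex. No other vertex is a cut vertex either.

c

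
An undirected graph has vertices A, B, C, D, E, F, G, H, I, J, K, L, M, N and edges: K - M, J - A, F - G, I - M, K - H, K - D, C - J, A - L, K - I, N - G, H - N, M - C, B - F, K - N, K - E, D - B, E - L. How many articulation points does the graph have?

Removing K increases the component count from 1 to 2, so K is a cut vertex.
By contrast removing C leaves 1 component; it is not a cut vertex. No other vertex is a cut vertex either.

1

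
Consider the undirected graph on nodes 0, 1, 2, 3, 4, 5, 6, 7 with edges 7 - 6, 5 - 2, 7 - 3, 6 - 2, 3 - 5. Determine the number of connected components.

1 is isolated — a component by itself.
4 is isolated — a component by itself.
0 is isolated — a component by itself.
Starting from 2 we can reach 2, 3, 5, 6, 7. That is one component of size 5.
Total: 4 components.

4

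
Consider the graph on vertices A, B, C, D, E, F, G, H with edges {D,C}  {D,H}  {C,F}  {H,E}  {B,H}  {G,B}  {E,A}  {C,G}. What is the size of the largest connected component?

Starting from A we can reach A, B, C, D, E, F, G, H. That is one component of size 8.
The largest has 8 vertices.

8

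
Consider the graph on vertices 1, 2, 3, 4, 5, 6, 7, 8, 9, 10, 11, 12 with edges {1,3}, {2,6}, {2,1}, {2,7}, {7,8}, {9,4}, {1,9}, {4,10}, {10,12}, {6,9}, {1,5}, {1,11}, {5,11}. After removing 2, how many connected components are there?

2

With 2 gone, the remaining components are: {7, 8}; {1, 3, 4, 5, 6, 9, 10, 11, 12}.
That is 2 components.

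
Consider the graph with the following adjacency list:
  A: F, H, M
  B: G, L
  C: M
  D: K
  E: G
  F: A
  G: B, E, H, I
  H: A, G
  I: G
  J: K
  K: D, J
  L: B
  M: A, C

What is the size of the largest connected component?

Starting from D we can reach D, J, K. That is one component of size 3.
Starting from A we can reach A, B, C, E, F, G, H, I, L, M. That is one component of size 10.
The largest has 10 vertices.

10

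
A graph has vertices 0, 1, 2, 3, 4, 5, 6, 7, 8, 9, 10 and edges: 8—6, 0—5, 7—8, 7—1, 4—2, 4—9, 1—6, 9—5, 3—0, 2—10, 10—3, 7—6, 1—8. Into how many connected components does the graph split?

Starting from 1 we can reach 1, 6, 7, 8. That is one component of size 4.
Starting from 0 we can reach 0, 2, 3, 4, 5, 9, 10. That is one component of size 7.
Total: 2 components.

2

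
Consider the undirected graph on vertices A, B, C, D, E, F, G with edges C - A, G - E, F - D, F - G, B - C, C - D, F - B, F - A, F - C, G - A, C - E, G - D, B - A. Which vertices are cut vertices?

none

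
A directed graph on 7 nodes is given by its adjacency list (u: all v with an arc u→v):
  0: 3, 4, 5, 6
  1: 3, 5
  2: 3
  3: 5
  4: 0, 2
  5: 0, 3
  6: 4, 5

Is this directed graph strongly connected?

No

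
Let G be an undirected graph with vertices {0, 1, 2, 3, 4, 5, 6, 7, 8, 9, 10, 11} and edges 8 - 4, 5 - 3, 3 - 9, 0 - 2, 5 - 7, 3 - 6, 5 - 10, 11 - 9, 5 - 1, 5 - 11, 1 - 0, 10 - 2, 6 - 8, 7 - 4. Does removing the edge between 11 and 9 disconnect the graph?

After removing 11 - 9, the path 11-5-3-9 still connects them, so the edge is not a bridge.

No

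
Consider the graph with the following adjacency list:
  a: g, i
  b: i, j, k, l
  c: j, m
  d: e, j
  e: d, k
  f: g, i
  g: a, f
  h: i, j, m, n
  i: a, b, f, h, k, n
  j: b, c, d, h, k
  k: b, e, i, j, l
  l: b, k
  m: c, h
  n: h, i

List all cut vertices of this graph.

i

Removing i increases the component count from 1 to 2, so i is a cut vertex.
By contrast removing e leaves 1 component; it is not a cut vertex. No other vertex is a cut vertex either.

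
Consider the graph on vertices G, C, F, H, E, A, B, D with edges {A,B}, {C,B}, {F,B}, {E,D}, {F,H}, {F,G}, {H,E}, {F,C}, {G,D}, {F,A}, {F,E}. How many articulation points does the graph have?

1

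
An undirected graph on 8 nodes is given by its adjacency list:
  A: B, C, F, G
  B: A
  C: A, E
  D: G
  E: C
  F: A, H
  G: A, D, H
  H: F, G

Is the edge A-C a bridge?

Yes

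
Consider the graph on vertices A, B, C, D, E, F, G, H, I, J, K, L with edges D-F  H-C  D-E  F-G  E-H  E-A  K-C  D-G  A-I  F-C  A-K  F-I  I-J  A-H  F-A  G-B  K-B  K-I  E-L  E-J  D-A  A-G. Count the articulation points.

Removing E increases the component count from 1 to 2, so E is a cut vertex.
By contrast removing L leaves 1 component; it is not a cut vertex. No other vertex is a cut vertex either.

1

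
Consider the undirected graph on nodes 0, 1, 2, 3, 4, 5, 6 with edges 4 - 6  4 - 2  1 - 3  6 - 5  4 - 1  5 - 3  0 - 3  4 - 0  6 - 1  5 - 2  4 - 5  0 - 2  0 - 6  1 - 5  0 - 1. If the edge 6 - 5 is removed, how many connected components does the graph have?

1

6 and 5 are still connected via 6-4-5, so the component count stays at 1.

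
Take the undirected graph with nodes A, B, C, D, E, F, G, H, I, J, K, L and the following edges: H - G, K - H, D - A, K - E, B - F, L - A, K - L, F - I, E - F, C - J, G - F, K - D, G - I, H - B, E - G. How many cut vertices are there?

Removing K increases the component count from 2 to 3, so K is a cut vertex.
By contrast removing F leaves 2 components; it is not a cut vertex. No other vertex is a cut vertex either.

1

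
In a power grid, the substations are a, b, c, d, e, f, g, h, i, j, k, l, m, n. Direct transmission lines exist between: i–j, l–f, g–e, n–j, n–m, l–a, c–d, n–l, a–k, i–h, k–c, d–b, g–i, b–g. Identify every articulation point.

Removing g increases the component count from 1 to 2, so g is a cut vertex.
Removing i increases the component count from 1 to 2, so i is a cut vertex.
Removing l increases the component count from 1 to 2, so l is a cut vertex.
Likewise n is a cut vertex.
By contrast removing a leaves 1 component; it is not a cut vertex. No other vertex is a cut vertex either.

g, i, l, n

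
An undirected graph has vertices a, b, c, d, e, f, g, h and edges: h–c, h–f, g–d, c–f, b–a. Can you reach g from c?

No

The component containing c is {c, f, h}, and g is not in it.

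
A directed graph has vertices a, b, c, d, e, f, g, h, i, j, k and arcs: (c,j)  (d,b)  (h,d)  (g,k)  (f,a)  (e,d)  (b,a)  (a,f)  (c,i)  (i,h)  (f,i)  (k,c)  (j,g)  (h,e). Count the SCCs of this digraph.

2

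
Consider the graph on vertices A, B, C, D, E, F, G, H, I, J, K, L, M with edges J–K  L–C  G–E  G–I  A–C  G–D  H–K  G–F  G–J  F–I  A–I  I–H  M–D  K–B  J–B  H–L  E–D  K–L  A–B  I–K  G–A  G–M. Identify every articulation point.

Removing G increases the component count from 1 to 2, so G is a cut vertex.
By contrast removing C leaves 1 component; it is not a cut vertex. No other vertex is a cut vertex either.

G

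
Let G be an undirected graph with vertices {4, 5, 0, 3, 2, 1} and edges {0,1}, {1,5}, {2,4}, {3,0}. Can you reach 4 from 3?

No

The component containing 3 is {0, 1, 3, 5}, and 4 is not in it.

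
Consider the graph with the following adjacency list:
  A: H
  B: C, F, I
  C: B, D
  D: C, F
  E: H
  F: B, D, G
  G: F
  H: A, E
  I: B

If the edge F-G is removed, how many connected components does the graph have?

Before removal there are 2 components.
F-G is a bridge — removing it separates F's side from G's side.
After removal: 3 components.

3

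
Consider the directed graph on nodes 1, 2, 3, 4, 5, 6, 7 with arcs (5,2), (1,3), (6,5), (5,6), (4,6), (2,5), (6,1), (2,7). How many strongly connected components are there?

5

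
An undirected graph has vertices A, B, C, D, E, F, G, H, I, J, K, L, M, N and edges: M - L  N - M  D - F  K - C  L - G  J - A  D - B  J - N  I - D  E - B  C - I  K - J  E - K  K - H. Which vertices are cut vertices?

D, J, K, L, M, N

Removing D increases the component count from 1 to 2, so D is a cut vertex.
Removing J increases the component count from 1 to 3, so J is a cut vertex.
Removing K increases the component count from 1 to 3, so K is a cut vertex.
Likewise L, M, N are cut vertices.
By contrast removing E leaves 1 component; it is not a cut vertex. No other vertex is a cut vertex either.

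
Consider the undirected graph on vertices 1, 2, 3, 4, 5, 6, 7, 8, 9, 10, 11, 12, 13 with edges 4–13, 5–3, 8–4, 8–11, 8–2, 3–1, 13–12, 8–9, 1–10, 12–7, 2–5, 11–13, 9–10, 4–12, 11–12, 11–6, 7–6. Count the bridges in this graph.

0

The edges on the cycle 8-2-5-3-1-10-9-8 are not bridges since each lies on that cycle.
Every edge lies on some cycle, so there are no bridges.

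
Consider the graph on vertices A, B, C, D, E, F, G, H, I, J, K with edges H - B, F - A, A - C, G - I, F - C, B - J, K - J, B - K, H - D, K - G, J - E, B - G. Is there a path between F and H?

No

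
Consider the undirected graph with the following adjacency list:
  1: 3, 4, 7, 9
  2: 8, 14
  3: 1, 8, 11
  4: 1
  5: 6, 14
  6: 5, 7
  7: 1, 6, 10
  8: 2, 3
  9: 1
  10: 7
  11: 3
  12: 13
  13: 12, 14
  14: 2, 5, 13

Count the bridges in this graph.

The edges on the cycle 6-7-1-3-8-2-14-5-6 are not bridges since each lies on that cycle.
But removing 7-10 disconnects 7 from 10; removing 1-9 disconnects 1 from 9; removing 1-4 disconnects 1 from 4; removing 13-14 disconnects 13 from 14 — these are bridges.
In total 6 edges are bridges.

6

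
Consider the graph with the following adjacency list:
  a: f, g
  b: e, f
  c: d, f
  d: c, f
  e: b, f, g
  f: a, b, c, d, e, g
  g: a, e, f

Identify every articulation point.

f

Removing f increases the component count from 1 to 2, so f is a cut vertex.
By contrast removing e leaves 1 component; it is not a cut vertex. No other vertex is a cut vertex either.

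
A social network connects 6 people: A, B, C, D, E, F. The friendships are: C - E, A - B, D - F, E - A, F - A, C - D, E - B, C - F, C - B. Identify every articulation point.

Removing D, for instance, still leaves 1 component. No single vertex removal increases the component count — the graph has no articulation points.

none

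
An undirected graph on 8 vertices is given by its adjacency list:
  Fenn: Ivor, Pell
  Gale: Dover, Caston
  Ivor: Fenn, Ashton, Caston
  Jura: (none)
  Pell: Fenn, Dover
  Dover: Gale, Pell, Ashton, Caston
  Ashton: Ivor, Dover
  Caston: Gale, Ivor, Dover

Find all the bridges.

none

The edges on the cycle Fenn-Pell-Dover-Ashton-Ivor-Fenn are not bridges since each lies on that cycle.
Every edge lies on some cycle, so there are no bridges.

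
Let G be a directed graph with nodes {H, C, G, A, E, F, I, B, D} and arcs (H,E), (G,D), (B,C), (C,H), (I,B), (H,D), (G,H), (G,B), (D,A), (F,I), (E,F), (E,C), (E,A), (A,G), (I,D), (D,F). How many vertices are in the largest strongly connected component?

9

{A, B, C, D, E, F, G, H, I} are all mutually reachable — one SCC of size 9.
The largest has 9 vertices.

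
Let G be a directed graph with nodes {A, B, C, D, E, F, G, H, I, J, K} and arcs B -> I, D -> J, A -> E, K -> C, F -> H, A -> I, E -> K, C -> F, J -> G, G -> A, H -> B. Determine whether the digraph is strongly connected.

There is no directed path from J to D, so the graph is not strongly connected.

No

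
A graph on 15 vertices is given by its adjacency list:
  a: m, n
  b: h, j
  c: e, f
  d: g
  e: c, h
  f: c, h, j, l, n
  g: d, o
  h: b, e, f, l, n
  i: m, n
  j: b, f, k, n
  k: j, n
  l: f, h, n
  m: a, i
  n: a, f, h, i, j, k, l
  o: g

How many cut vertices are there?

2

Removing g increases the component count from 2 to 3, so g is a cut vertex.
Removing n increases the component count from 2 to 3, so n is a cut vertex.
By contrast removing o leaves 2 components; it is not a cut vertex. No other vertex is a cut vertex either.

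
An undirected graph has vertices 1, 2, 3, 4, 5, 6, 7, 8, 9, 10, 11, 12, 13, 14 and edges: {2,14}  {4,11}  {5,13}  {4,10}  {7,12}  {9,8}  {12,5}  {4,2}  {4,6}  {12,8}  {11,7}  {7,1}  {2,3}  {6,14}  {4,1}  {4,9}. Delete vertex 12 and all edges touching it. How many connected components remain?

2

With 12 gone, the remaining components are: {5, 13}; {1, 2, 3, 4, 6, 7, 8, 9, 10, 11, 14}.
That is 2 components.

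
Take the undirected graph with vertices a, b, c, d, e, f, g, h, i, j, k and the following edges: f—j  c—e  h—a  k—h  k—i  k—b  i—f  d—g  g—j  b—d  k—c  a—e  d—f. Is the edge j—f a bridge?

After removing j—f, the path j-g-d-f still connects them, so the edge is not a bridge.

No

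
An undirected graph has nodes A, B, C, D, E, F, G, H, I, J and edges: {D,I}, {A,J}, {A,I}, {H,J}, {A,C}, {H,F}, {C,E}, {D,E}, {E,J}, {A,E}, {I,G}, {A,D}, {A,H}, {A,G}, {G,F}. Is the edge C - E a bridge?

After removing C - E, the path C-A-E still connects them, so the edge is not a bridge.

No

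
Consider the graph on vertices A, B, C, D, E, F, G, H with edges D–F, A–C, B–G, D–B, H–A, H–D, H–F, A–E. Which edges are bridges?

The edges on the cycle H-D-F-H are not bridges since each lies on that cycle.
But removing D–B disconnects D from B; removing A–C disconnects A from C; removing H–A disconnects H from A; removing B–G disconnects B from G — these are bridges.
In total 5 edges are bridges.

A-C, A-E, A-H, B-D, B-G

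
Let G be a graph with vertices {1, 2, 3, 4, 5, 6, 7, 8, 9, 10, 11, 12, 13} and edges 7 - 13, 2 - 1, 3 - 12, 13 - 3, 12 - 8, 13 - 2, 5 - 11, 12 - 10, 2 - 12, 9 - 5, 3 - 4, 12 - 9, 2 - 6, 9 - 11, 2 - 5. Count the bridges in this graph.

6

The edges on the cycle 2-12-9-11-5-2 are not bridges since each lies on that cycle.
But removing 3 - 4 disconnects 3 from 4; removing 8 - 12 disconnects 8 from 12; removing 7 - 13 disconnects 7 from 13; removing 10 - 12 disconnects 10 from 12 — these are bridges.
In total 6 edges are bridges.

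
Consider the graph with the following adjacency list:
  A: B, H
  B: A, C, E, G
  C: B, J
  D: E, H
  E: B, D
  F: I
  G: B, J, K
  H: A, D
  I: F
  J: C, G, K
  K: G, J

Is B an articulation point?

Deleting B raises the number of components from 2 to 3, so B is a cut vertex.

Yes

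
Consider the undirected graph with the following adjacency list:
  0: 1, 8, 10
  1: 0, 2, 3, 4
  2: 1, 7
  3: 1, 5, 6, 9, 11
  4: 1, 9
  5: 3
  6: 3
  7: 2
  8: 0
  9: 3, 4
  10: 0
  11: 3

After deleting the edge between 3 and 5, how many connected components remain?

2

Before removal there is 1 component.
3-5 is a bridge — removing it separates 3's side from 5's side.
After removal: 2 components.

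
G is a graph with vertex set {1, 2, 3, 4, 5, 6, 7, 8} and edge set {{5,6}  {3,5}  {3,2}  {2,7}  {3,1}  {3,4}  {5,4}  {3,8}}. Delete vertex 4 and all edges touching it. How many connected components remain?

1

With 4 gone, the remaining components are: {1, 2, 3, 5, 6, 7, 8}.
That is 1 component.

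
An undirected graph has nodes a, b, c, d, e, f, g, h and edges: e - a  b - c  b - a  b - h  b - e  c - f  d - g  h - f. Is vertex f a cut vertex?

No

Deleting f leaves 2 components (was 2), so f is not a cut vertex.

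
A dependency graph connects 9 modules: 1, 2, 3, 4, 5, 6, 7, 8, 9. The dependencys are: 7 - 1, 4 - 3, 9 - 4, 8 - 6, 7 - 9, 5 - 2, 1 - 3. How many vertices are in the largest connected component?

5

Starting from 6 we can reach 6, 8. That is one component of size 2.
Starting from 2 we can reach 2, 5. That is one component of size 2.
Starting from 1 we can reach 1, 3, 4, 7, 9. That is one component of size 5.
The largest has 5 vertices.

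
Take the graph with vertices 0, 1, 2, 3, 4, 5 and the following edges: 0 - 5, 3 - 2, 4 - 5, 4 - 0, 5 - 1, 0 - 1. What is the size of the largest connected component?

4

Starting from 2 we can reach 2, 3. That is one component of size 2.
Starting from 0 we can reach 0, 1, 4, 5. That is one component of size 4.
The largest has 4 vertices.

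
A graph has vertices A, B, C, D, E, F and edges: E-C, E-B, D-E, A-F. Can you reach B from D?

From D we can reach B, C, D, E, which includes B.

Yes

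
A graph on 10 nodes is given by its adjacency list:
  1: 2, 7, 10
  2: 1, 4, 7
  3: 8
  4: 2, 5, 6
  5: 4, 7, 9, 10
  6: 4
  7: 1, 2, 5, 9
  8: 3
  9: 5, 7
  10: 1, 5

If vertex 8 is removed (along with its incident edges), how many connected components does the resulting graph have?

With 8 gone, the remaining components are: {3}; {1, 2, 4, 5, 6, 7, 9, 10}.
That is 2 components.

2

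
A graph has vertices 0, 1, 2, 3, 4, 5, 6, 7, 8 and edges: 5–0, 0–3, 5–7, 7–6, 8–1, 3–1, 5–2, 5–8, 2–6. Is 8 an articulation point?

No

Deleting 8 leaves 2 components (was 2), so 8 is not a cut vertex.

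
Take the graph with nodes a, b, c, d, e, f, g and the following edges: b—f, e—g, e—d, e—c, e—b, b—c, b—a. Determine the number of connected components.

1

Starting from a we can reach a, b, c, d, e, f, g. That is one component of size 7.
Total: 1 component.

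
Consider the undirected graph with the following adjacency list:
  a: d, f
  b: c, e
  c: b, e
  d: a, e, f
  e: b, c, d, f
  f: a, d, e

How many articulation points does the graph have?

Removing e increases the component count from 1 to 2, so e is a cut vertex.
By contrast removing f leaves 1 component; it is not a cut vertex. No other vertex is a cut vertex either.

1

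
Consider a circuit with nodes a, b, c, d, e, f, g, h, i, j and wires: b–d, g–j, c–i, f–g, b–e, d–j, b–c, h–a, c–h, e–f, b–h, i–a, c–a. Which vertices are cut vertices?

Removing b increases the component count from 1 to 2, so b is a cut vertex.
By contrast removing h leaves 1 component; it is not a cut vertex. No other vertex is a cut vertex either.

b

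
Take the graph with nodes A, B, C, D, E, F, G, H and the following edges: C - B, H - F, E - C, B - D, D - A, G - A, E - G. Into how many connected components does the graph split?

Starting from F we can reach F, H. That is one component of size 2.
Starting from A we can reach A, B, C, D, E, G. That is one component of size 6.
Total: 2 components.

2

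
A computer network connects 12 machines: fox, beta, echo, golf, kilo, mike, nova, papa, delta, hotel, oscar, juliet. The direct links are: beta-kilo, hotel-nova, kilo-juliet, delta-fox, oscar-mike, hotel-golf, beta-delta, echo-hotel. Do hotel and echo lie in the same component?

From hotel we can reach echo, golf, nova, hotel, which includes echo.

Yes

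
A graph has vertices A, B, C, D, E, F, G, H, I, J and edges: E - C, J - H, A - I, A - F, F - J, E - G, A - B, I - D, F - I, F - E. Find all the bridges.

The edges on the cycle A-F-I-A are not bridges since each lies on that cycle.
But removing F - J disconnects F from J; removing A - B disconnects A from B; removing C - E disconnects C from E; removing H - J disconnects H from J — these are bridges.
In total 7 edges are bridges.

A-B, C-E, D-I, E-F, E-G, F-J, H-J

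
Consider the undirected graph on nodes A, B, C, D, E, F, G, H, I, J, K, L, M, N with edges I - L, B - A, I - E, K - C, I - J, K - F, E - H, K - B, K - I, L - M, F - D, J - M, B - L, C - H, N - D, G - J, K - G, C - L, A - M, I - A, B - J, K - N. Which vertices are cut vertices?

K

Removing K increases the component count from 1 to 2, so K is a cut vertex.
By contrast removing I leaves 1 component; it is not a cut vertex. No other vertex is a cut vertex either.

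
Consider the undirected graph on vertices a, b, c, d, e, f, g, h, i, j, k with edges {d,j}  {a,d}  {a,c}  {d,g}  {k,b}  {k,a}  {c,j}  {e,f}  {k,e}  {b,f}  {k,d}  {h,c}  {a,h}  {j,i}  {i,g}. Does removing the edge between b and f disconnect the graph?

No

After removing b—f, the path b-k-e-f still connects them, so the edge is not a bridge.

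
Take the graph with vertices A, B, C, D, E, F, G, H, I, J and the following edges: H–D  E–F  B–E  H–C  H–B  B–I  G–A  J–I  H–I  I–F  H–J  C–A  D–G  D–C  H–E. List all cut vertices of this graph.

Removing H increases the component count from 1 to 2, so H is a cut vertex.
By contrast removing A leaves 1 component; it is not a cut vertex. No other vertex is a cut vertex either.

H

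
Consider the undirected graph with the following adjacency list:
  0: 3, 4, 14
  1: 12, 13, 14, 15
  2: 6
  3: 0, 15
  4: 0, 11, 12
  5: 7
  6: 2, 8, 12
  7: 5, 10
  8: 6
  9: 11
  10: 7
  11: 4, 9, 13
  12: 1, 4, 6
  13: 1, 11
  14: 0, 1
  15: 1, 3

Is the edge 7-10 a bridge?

Yes

Removing 7-10 leaves no path between 7 and 10: the component count goes from 2 to 3. So it is a bridge.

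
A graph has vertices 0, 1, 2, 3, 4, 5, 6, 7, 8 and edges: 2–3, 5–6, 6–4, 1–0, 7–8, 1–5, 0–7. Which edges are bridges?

removing 7–8 disconnects 7 from 8; removing 1–0 disconnects 1 from 0; removing 4–6 disconnects 4 from 6; removing 1–5 disconnects 1 from 5 — these are bridges.
In total 7 edges are bridges.

0-1, 0-7, 1-5, 2-3, 4-6, 5-6, 7-8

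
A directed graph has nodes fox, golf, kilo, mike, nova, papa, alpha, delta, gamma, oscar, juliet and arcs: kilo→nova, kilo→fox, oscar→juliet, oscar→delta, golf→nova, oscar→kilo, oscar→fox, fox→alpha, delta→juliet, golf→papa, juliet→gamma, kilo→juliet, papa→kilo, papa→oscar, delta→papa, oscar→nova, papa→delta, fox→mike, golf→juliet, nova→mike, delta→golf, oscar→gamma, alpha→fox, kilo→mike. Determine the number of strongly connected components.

{golf, papa, delta, oscar} are all mutually reachable — one SCC of size 4.
{fox, alpha} are all mutually reachable — one SCC of size 2.
{juliet} is an SCC by itself.
{nova} is an SCC by itself.
{kilo} is an SCC by itself.
(and 2 more singleton SCCs)
That gives 7 strongly connected components.

7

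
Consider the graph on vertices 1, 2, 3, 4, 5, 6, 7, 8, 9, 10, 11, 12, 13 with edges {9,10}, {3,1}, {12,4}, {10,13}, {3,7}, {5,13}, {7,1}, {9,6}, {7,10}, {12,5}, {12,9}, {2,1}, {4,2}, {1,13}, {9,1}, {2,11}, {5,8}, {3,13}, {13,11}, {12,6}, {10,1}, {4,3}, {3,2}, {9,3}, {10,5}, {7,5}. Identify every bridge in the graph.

5-8

The edges on the cycle 12-9-6-12 are not bridges since each lies on that cycle.
But removing 8 - 5 disconnects 8 from 5 — this is a bridge.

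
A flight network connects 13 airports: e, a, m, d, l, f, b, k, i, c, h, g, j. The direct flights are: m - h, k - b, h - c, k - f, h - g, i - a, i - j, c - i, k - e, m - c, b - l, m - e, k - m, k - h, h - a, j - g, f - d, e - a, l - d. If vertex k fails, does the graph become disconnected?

Yes

Deleting k raises the number of components from 1 to 2, so k is a cut vertex.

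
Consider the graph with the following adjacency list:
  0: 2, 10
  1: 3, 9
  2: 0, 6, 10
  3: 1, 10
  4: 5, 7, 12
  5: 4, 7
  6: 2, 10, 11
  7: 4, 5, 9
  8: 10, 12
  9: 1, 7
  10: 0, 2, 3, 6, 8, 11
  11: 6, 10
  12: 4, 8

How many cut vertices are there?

1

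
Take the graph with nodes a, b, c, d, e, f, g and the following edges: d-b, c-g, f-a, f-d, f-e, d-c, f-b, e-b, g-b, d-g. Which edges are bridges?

The edges on the cycle f-d-c-g-b-f are not bridges since each lies on that cycle.
But removing a-f disconnects a from f — this is a bridge.

a-f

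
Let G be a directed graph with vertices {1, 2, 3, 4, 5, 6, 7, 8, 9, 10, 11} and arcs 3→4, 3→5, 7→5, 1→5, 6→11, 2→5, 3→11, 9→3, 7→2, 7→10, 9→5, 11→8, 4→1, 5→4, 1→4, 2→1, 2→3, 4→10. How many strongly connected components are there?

{1, 4, 5} are all mutually reachable — one SCC of size 3.
{3} is an SCC by itself.
{9} is an SCC by itself.
{11} is an SCC by itself.
{8} is an SCC by itself.
(and 4 more singleton SCCs)
That gives 9 strongly connected components.

9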